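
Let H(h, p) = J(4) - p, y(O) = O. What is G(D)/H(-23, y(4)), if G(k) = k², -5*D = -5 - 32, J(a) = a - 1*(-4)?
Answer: 1369/100 ≈ 13.690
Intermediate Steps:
J(a) = 4 + a (J(a) = a + 4 = 4 + a)
D = 37/5 (D = -(-5 - 32)/5 = -⅕*(-37) = 37/5 ≈ 7.4000)
H(h, p) = 8 - p (H(h, p) = (4 + 4) - p = 8 - p)
G(D)/H(-23, y(4)) = (37/5)²/(8 - 1*4) = 1369/(25*(8 - 4)) = (1369/25)/4 = (1369/25)*(¼) = 1369/100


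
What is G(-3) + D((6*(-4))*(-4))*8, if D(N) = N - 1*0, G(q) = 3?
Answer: 771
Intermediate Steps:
D(N) = N (D(N) = N + 0 = N)
G(-3) + D((6*(-4))*(-4))*8 = 3 + ((6*(-4))*(-4))*8 = 3 - 24*(-4)*8 = 3 + 96*8 = 3 + 768 = 771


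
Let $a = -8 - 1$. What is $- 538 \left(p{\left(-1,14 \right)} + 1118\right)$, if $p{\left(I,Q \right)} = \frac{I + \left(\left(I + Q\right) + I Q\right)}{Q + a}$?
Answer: $- \frac{3006344}{5} \approx -6.0127 \cdot 10^{5}$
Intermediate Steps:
$a = -9$ ($a = -8 - 1 = -9$)
$p{\left(I,Q \right)} = \frac{Q + 2 I + I Q}{-9 + Q}$ ($p{\left(I,Q \right)} = \frac{I + \left(\left(I + Q\right) + I Q\right)}{Q - 9} = \frac{I + \left(I + Q + I Q\right)}{-9 + Q} = \frac{Q + 2 I + I Q}{-9 + Q}$)
$- 538 \left(p{\left(-1,14 \right)} + 1118\right) = - 538 \left(\frac{14 + 2 \left(-1\right) - 14}{-9 + 14} + 1118\right) = - 538 \left(\frac{14 - 2 - 14}{5} + 1118\right) = - 538 \left(\frac{1}{5} \left(-2\right) + 1118\right) = - 538 \left(- \frac{2}{5} + 1118\right) = \left(-538\right) \frac{5588}{5} = - \frac{3006344}{5}$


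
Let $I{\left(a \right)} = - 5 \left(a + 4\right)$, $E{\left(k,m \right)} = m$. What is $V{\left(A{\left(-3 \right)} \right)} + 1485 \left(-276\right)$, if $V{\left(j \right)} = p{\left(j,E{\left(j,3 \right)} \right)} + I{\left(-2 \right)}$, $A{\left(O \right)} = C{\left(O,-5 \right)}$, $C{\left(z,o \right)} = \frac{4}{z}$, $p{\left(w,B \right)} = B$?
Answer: $-409867$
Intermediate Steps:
$A{\left(O \right)} = \frac{4}{O}$
$I{\left(a \right)} = -20 - 5 a$ ($I{\left(a \right)} = - 5 \left(4 + a\right) = -20 - 5 a$)
$V{\left(j \right)} = -7$ ($V{\left(j \right)} = 3 - 10 = -7$)
$V{\left(A{\left(-3 \right)} \right)} + 1485 \left(-276\right) = -7 + 1485 \left(-276\right) = -7 - 409860 = -409867$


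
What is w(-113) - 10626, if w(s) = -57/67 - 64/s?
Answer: -80451599/7571 ≈ -10626.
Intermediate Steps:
w(s) = -57/67 - 64/s (w(s) = -57*1/67 - 64/s = -57/67 - 64/s)
w(-113) - 10626 = (-57/67 - 64/(-113)) - 10626 = (-57/67 - 64*(-1/113)) - 10626 = (-57/67 + 64/113) - 10626 = -2153/7571 - 10626 = -80451599/7571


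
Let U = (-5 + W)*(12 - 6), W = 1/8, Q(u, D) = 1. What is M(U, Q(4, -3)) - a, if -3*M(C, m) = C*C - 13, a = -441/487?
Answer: -6544079/23376 ≈ -279.95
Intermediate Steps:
a = -441/487 (a = -441*1/487 = -441/487 ≈ -0.90554)
W = ⅛ ≈ 0.12500
U = -117/4 (U = (-5 + ⅛)*(12 - 6) = -39/8*6 = -117/4 ≈ -29.250)
M(C, m) = 13/3 - C²/3 (M(C, m) = -(C*C - 13)/3 = -(C² - 13)/3 = -(-13 + C²)/3 = 13/3 - C²/3)
M(U, Q(4, -3)) - a = (13/3 - (-117/4)²/3) - 1*(-441/487) = (13/3 - ⅓*13689/16) + 441/487 = (13/3 - 4563/16) + 441/487 = -13481/48 + 441/487 = -6544079/23376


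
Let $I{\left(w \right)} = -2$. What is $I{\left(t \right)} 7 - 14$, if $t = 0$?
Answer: $-28$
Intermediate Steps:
$I{\left(t \right)} 7 - 14 = \left(-2\right) 7 - 14 = -14 - 14 = -28$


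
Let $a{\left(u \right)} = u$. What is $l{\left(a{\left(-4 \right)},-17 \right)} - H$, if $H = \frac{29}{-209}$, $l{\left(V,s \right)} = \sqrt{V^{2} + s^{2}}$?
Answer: $\frac{29}{209} + \sqrt{305} \approx 17.603$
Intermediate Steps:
$H = - \frac{29}{209}$ ($H = 29 \left(- \frac{1}{209}\right) = - \frac{29}{209} \approx -0.13876$)
$l{\left(a{\left(-4 \right)},-17 \right)} - H = \sqrt{\left(-4\right)^{2} + \left(-17\right)^{2}} - - \frac{29}{209} = \sqrt{16 + 289} + \frac{29}{209} = \sqrt{305} + \frac{29}{209} = \frac{29}{209} + \sqrt{305}$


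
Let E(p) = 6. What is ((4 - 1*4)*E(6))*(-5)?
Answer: 0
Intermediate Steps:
((4 - 1*4)*E(6))*(-5) = ((4 - 1*4)*6)*(-5) = ((4 - 4)*6)*(-5) = (0*6)*(-5) = 0*(-5) = 0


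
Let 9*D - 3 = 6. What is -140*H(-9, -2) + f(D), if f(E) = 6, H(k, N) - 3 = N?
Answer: -134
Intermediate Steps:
H(k, N) = 3 + N
D = 1 (D = ⅓ + (⅑)*6 = ⅓ + ⅔ = 1)
-140*H(-9, -2) + f(D) = -140*(3 - 2) + 6 = -140*1 + 6 = -140 + 6 = -134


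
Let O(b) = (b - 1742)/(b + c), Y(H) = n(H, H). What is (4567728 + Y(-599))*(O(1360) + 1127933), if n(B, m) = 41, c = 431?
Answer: 9227476323247549/1791 ≈ 5.1521e+12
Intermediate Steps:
Y(H) = 41
O(b) = (-1742 + b)/(431 + b) (O(b) = (b - 1742)/(b + 431) = (-1742 + b)/(431 + b))
(4567728 + Y(-599))*(O(1360) + 1127933) = (4567728 + 41)*((-1742 + 1360)/(431 + 1360) + 1127933) = 4567769*(-382/1791 + 1127933) = 4567769*(2020127621/1791) = 9227476323247549/1791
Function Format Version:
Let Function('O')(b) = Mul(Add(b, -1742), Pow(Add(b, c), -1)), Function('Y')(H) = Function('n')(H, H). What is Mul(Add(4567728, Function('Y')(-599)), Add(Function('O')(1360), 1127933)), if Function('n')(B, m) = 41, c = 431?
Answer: Rational(9227476323247549, 1791) ≈ 5.1521e+12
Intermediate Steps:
Function('Y')(H) = 41
Function('O')(b) = Mul(Pow(Add(431, b), -1), Add(-1742, b)) (Function('O')(b) = Mul(Add(b, -1742), Pow(Add(b, 431), -1)) = Mul(Add(-1742, b), Pow(Add(431, b), -1)) = Mul(Pow(Add(431, b), -1), Add(-1742, b)))
Mul(Add(4567728, Function('Y')(-599)), Add(Function('O')(1360), 1127933)) = Mul(Add(4567728, 41), Add(Mul(Pow(Add(431, 1360), -1), Add(-1742, 1360)), 1127933)) = Mul(4567769, Add(Mul(Pow(1791, -1), -382), 1127933)) = Mul(4567769, Add(Mul(Rational(1, 1791), -382), 1127933)) = Mul(4567769, Add(Rational(-382, 1791), 1127933)) = Mul(4567769, Rational(2020127621, 1791)) = Rational(9227476323247549, 1791)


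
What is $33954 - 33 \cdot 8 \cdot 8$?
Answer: $31842$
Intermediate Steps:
$33954 - 33 \cdot 8 \cdot 8 = 33954 - 264 \cdot 8 = 33954 - 2112 = 31842$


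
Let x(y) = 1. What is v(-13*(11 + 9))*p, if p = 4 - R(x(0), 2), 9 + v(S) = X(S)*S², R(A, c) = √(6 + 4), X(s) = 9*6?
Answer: 14601564 - 3650391*√10 ≈ 3.0580e+6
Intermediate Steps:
X(s) = 54
R(A, c) = √10
v(S) = -9 + 54*S²
p = 4 - √10 ≈ 0.83772
v(-13*(11 + 9))*p = (-9 + 54*(-13*(11 + 9))²)*(4 - √10) = (-9 + 54*(-13*20)²)*(4 - √10) = (-9 + 54*(-260)²)*(4 - √10) = (-9 + 54*67600)*(4 - √10) = (-9 + 3650400)*(4 - √10) = 3650391*(4 - √10) = 14601564 - 3650391*√10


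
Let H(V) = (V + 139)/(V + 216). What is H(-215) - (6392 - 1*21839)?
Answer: 15371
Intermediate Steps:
H(V) = (139 + V)/(216 + V)
H(-215) - (6392 - 1*21839) = (139 - 215)/(216 - 215) - (6392 - 1*21839) = -76/1 - (6392 - 21839) = 1*(-76) - 1*(-15447) = -76 + 15447 = 15371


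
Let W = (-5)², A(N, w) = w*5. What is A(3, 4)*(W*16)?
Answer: 8000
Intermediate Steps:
A(N, w) = 5*w
W = 25
A(3, 4)*(W*16) = (5*4)*(25*16) = 20*400 = 8000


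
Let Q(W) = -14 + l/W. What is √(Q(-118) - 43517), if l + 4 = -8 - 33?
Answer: I*√606120334/118 ≈ 208.64*I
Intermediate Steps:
l = -45 (l = -4 + (-8 - 33) = -4 - 41 = -45)
Q(W) = -14 - 45/W
√(Q(-118) - 43517) = √((-14 - 45/(-118)) - 43517) = √((-14 - 45*(-1/118)) - 43517) = √((-14 + 45/118) - 43517) = √(-1607/118 - 43517) = √(-5136613/118) = I*√606120334/118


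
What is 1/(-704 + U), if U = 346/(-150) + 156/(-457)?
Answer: -34275/24220361 ≈ -0.0014151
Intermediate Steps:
U = -90761/34275 (U = 346*(-1/150) + 156*(-1/457) = -173/75 - 156/457 = -90761/34275 ≈ -2.6480)
1/(-704 + U) = 1/(-704 - 90761/34275) = 1/(-24220361/34275) = -34275/24220361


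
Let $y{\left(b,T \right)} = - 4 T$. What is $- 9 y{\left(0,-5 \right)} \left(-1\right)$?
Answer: $180$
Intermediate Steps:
$- 9 y{\left(0,-5 \right)} \left(-1\right) = - 9 \left(\left(-4\right) \left(-5\right)\right) \left(-1\right) = \left(-9\right) 20 \left(-1\right) = \left(-180\right) \left(-1\right) = 180$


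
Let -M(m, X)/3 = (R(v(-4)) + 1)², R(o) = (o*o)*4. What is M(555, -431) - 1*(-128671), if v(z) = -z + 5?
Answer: -188204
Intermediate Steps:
v(z) = 5 - z
R(o) = 4*o² (R(o) = o²*4 = 4*o²)
M(m, X) = -316875 (M(m, X) = -3*(4*(5 - 1*(-4))² + 1)² = -3*(4*(5 + 4)² + 1)² = -3*(4*9² + 1)² = -3*(4*81 + 1)² = -3*(324 + 1)² = -3*325² = -3*105625 = -316875)
M(555, -431) - 1*(-128671) = -316875 - 1*(-128671) = -316875 + 128671 = -188204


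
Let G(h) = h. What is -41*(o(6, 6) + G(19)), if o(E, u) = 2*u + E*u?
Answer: -2747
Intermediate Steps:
-41*(o(6, 6) + G(19)) = -41*(6*(2 + 6) + 19) = -41*(6*8 + 19) = -41*(48 + 19) = -41*67 = -2747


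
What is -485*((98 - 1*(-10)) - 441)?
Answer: 161505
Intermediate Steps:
-485*((98 - 1*(-10)) - 441) = -485*((98 + 10) - 441) = -485*(108 - 441) = -485*(-333) = 161505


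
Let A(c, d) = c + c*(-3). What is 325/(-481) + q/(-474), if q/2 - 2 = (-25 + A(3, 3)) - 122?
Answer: -338/8769 ≈ -0.038545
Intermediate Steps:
A(c, d) = -2*c (A(c, d) = c - 3*c = -2*c)
q = -302 (q = 4 + 2*((-25 - 2*3) - 122) = 4 + 2*((-25 - 6) - 122) = 4 + 2*(-31 - 122) = 4 + 2*(-153) = 4 - 306 = -302)
325/(-481) + q/(-474) = 325/(-481) - 302/(-474) = 325*(-1/481) - 302*(-1/474) = -25/37 + 151/237 = -338/8769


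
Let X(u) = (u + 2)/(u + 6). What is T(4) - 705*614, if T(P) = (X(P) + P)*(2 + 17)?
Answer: -2163913/5 ≈ -4.3278e+5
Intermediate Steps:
X(u) = (2 + u)/(6 + u)
T(P) = 19*P + 19*(2 + P)/(6 + P) (T(P) = ((2 + P)/(6 + P) + P)*(2 + 17) = (P + (2 + P)/(6 + P))*19 = 19*P + 19*(2 + P)/(6 + P))
T(4) - 705*614 = 19*(2 + 4² + 7*4)/(6 + 4) - 705*614 = 19*(2 + 16 + 28)/10 - 432870 = 19*(⅒)*46 - 432870 = 437/5 - 432870 = -2163913/5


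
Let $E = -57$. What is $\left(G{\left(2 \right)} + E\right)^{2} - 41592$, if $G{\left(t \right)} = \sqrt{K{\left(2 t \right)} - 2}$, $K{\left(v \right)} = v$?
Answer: $-41592 + \left(57 - \sqrt{2}\right)^{2} \approx -38502.0$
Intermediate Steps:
$G{\left(t \right)} = \sqrt{-2 + 2 t}$ ($G{\left(t \right)} = \sqrt{2 t - 2} = \sqrt{-2 + 2 t}$)
$\left(G{\left(2 \right)} + E\right)^{2} - 41592 = \left(\sqrt{-2 + 2 \cdot 2} - 57\right)^{2} - 41592 = \left(\sqrt{-2 + 4} - 57\right)^{2} - 41592 = \left(\sqrt{2} - 57\right)^{2} - 41592 = \left(-57 + \sqrt{2}\right)^{2} - 41592 = -41592 + \left(-57 + \sqrt{2}\right)^{2}$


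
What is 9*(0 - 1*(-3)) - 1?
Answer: 26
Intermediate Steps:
9*(0 - 1*(-3)) - 1 = 9*(0 + 3) - 1 = 9*3 - 1 = 27 - 1 = 26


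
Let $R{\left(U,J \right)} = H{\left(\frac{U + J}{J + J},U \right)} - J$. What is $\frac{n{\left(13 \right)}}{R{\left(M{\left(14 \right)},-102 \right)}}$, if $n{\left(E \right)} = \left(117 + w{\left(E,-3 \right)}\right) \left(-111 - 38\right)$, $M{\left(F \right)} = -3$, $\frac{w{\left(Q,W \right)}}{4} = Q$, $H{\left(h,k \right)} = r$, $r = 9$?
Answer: $- \frac{25181}{111} \approx -226.86$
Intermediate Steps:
$H{\left(h,k \right)} = 9$
$w{\left(Q,W \right)} = 4 Q$
$R{\left(U,J \right)} = 9 - J$
$n{\left(E \right)} = -17433 - 596 E$ ($n{\left(E \right)} = \left(117 + 4 E\right) \left(-111 - 38\right) = \left(117 + 4 E\right) \left(-149\right) = -17433 - 596 E$)
$\frac{n{\left(13 \right)}}{R{\left(M{\left(14 \right)},-102 \right)}} = \frac{-17433 - 7748}{9 - -102} = \frac{-17433 - 7748}{9 + 102} = - \frac{25181}{111}$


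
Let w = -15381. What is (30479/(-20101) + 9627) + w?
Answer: -115691633/20101 ≈ -5755.5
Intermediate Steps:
(30479/(-20101) + 9627) + w = (30479/(-20101) + 9627) - 15381 = (30479*(-1/20101) + 9627) - 15381 = (-30479/20101 + 9627) - 15381 = 193481848/20101 - 15381 = -115691633/20101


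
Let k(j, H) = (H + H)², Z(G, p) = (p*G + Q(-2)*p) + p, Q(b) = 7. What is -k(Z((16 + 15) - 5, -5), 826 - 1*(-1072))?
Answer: -14409616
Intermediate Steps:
Z(G, p) = 8*p + G*p (Z(G, p) = (p*G + 7*p) + p = (G*p + 7*p) + p = (7*p + G*p) + p = 8*p + G*p)
k(j, H) = 4*H² (k(j, H) = (2*H)² = 4*H²)
-k(Z((16 + 15) - 5, -5), 826 - 1*(-1072)) = -4*(826 - 1*(-1072))² = -4*(826 + 1072)² = -4*1898² = -4*3602404 = -1*14409616 = -14409616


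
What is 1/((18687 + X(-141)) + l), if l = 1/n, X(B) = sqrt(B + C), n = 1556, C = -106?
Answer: 2381251052/44498471413859 - 2421136*I*sqrt(247)/845470956863321 ≈ 5.3513e-5 - 4.5006e-8*I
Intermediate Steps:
X(B) = sqrt(-106 + B) (X(B) = sqrt(B - 106) = sqrt(-106 + B))
l = 1/1556 ≈ 0.00064267
1/((18687 + X(-141)) + l) = 1/((18687 + sqrt(-106 - 141)) + 1/1556) = 1/((18687 + sqrt(-247)) + 1/1556) = 1/((18687 + I*sqrt(247)) + 1/1556) = 1/(29076973/1556 + I*sqrt(247))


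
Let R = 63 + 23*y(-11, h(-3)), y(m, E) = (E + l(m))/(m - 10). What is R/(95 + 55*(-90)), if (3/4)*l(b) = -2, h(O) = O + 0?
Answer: -872/61173 ≈ -0.014255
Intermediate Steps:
h(O) = O
l(b) = -8/3 (l(b) = (4/3)*(-2) = -8/3)
y(m, E) = (-8/3 + E)/(-10 + m) (y(m, E) = (E - 8/3)/(m - 10) = (-8/3 + E)/(-10 + m))
R = 4360/63 (R = 63 + 23*((-8/3 - 3)/(-10 - 11)) = 63 + 23*(-17/3/(-21)) = 63 + 23*(-1/21*(-17/3)) = 63 + 23*(17/63) = 63 + 391/63 = 4360/63 ≈ 69.206)
R/(95 + 55*(-90)) = 4360/(63*(95 + 55*(-90))) = 4360/(63*(95 - 4950)) = (4360/63)/(-4855) = (4360/63)*(-1/4855) = -872/61173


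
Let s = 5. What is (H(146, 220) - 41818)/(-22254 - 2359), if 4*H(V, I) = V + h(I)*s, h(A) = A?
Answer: 83013/49226 ≈ 1.6864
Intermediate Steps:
H(V, I) = V/4 + 5*I/4 (H(V, I) = (V + I*5)/4 = (V + 5*I)/4 = V/4 + 5*I/4)
(H(146, 220) - 41818)/(-22254 - 2359) = (((1/4)*146 + (5/4)*220) - 41818)/(-22254 - 2359) = ((73/2 + 275) - 41818)/(-24613) = (623/2 - 41818)*(-1/24613) = -83013/2*(-1/24613) = 83013/49226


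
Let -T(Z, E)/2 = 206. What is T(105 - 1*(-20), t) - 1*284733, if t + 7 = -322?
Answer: -285145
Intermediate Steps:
t = -329 (t = -7 - 322 = -329)
T(Z, E) = -412 (T(Z, E) = -2*206 = -412)
T(105 - 1*(-20), t) - 1*284733 = -412 - 1*284733 = -412 - 284733 = -285145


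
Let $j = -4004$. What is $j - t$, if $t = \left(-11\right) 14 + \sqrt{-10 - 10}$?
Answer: $-3850 - 2 i \sqrt{5} \approx -3850.0 - 4.4721 i$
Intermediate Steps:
$t = -154 + 2 i \sqrt{5}$ ($t = -154 + \sqrt{-20} = -154 + 2 i \sqrt{5} \approx -154.0 + 4.4721 i$)
$j - t = -4004 - \left(-154 + 2 i \sqrt{5}\right) = -4004 + \left(154 - 2 i \sqrt{5}\right) = -3850 - 2 i \sqrt{5}$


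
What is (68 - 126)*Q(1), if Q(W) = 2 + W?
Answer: -174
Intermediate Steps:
(68 - 126)*Q(1) = (68 - 126)*(2 + 1) = -58*3 = -174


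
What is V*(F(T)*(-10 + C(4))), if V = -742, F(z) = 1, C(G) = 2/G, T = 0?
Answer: 7049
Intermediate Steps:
V*(F(T)*(-10 + C(4))) = -742*(-10 + 2/4) = -742*(-10 + 2*(¼)) = -742*(-10 + ½) = -742*(-19)/2 = -742*(-19/2) = 7049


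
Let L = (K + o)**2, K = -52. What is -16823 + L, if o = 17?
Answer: -15598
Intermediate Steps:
L = 1225 (L = (-52 + 17)**2 = (-35)**2 = 1225)
-16823 + L = -16823 + 1225 = -15598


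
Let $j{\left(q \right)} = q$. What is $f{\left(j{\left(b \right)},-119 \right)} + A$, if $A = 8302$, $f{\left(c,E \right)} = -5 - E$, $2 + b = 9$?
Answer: $8416$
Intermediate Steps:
$b = 7$ ($b = -2 + 9 = 7$)
$f{\left(j{\left(b \right)},-119 \right)} + A = \left(-5 - -119\right) + 8302 = \left(-5 + 119\right) + 8302 = 114 + 8302 = 8416$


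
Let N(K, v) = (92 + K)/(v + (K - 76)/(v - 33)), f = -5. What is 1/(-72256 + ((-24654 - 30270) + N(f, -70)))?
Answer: -7129/906675181 ≈ -7.8628e-6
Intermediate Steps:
N(K, v) = (92 + K)/(v + (-76 + K)/(-33 + v))
1/(-72256 + ((-24654 - 30270) + N(f, -70))) = 1/(-72256 + ((-24654 - 30270) + (-3036 - 33*(-5) + 92*(-70) - 5*(-70))/(-76 - 5 + (-70)² - 33*(-70)))) = 1/(-72256 + (-54924 + (-3036 + 165 - 6440 + 350)/(-76 - 5 + 4900 + 2310))) = 1/(-72256 + (-54924 - 8961/7129)) = 1/(-72256 - 391562157/7129) = 1/(-906675181/7129) = -7129/906675181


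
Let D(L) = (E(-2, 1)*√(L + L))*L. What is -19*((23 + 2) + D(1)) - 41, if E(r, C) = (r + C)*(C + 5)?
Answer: -516 + 114*√2 ≈ -354.78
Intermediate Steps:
E(r, C) = (5 + C)*(C + r) (E(r, C) = (C + r)*(5 + C) = (5 + C)*(C + r))
D(L) = -6*√2*L^(3/2) (D(L) = ((1² + 5*1 + 5*(-2) + 1*(-2))*√(L + L))*L = ((1 + 5 - 10 - 2)*√(2*L))*L = (-6*√2*√L)*L = -6*√2*L^(3/2))
-19*((23 + 2) + D(1)) - 41 = -19*((23 + 2) - 6*√2*1^(3/2)) - 41 = -19*(25 - 6*√2*1) - 41 = -19*(25 - 6*√2) - 41 = (-475 + 114*√2) - 41 = -516 + 114*√2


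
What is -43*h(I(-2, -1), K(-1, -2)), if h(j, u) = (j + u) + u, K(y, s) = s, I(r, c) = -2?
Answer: 258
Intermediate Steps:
h(j, u) = j + 2*u
-43*h(I(-2, -1), K(-1, -2)) = -43*(-2 + 2*(-2)) = -43*(-2 - 4) = -43*(-6) = 258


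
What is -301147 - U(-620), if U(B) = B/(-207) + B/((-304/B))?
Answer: -1179449756/3933 ≈ -2.9989e+5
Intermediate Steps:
U(B) = -B/207 - B²/304 (U(B) = B*(-1/207) + B*(-B/304) = -B/207 - B²/304)
-301147 - U(-620) = -301147 - (-1)*(-620)*(304 + 207*(-620))/62928 = -301147 - (-1)*(-620)*(304 - 128340)/62928 = -301147 - (-1)*(-620)*(-128036)/62928 = -301147 - 1*(-4961395/3933) = -301147 + 4961395/3933 = -1179449756/3933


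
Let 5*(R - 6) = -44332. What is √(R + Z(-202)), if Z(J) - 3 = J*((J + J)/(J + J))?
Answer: 3*I*√25165/5 ≈ 95.181*I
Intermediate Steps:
R = -44302/5 (R = 6 + (⅕)*(-44332) = 6 - 44332/5 = -44302/5 ≈ -8860.4)
Z(J) = 3 + J (Z(J) = 3 + J*((J + J)/(J + J)) = 3 + J*((2*J)/((2*J))) = 3 + J*((2*J)*(1/(2*J))) = 3 + J*1 = 3 + J)
√(R + Z(-202)) = √(-44302/5 + (3 - 202)) = √(-44302/5 - 199) = √(-45297/5) = 3*I*√25165/5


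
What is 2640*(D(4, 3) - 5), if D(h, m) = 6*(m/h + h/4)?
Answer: 14520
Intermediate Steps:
D(h, m) = 3*h/2 + 6*m/h (D(h, m) = 6*(m/h + h*(1/4)) = 6*(m/h + h/4) = 6*(h/4 + m/h) = 3*h/2 + 6*m/h)
2640*(D(4, 3) - 5) = 2640*(((3/2)*4 + 6*3/4) - 5) = 2640*((6 + 6*3*(1/4)) - 5) = 2640*((6 + 9/2) - 5) = 2640*(21/2 - 5) = 2640*(11/2) = 14520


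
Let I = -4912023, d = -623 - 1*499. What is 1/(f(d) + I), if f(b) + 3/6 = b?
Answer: -2/9826291 ≈ -2.0354e-7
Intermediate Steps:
d = -1122 (d = -623 - 499 = -1122)
f(b) = -1/2 + b
1/(f(d) + I) = 1/((-1/2 - 1122) - 4912023) = 1/(-2245/2 - 4912023) = 1/(-9826291/2) = -2/9826291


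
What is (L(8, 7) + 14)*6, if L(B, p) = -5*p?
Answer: -126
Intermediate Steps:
(L(8, 7) + 14)*6 = (-5*7 + 14)*6 = (-35 + 14)*6 = -21*6 = -126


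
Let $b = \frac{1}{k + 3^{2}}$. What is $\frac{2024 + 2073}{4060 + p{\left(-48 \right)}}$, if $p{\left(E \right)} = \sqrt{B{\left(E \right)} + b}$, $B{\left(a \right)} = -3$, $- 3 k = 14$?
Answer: $\frac{3179995}{3151277} - \frac{723 i \sqrt{13}}{6302554} \approx 1.0091 - 0.00041361 i$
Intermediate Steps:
$k = - \frac{14}{3}$ ($k = \left(- \frac{1}{3}\right) 14 = - \frac{14}{3} \approx -4.6667$)
$b = \frac{3}{13}$ ($b = \frac{1}{- \frac{14}{3} + 3^{2}} = \frac{1}{- \frac{14}{3} + 9} = \frac{1}{\frac{13}{3}} = \frac{3}{13} \approx 0.23077$)
$p{\left(E \right)} = \frac{6 i \sqrt{13}}{13}$ ($p{\left(E \right)} = \sqrt{-3 + \frac{3}{13}} = \sqrt{- \frac{36}{13}} = \frac{6 i \sqrt{13}}{13}$)
$\frac{2024 + 2073}{4060 + p{\left(-48 \right)}} = \frac{2024 + 2073}{4060 + \frac{6 i \sqrt{13}}{13}} = \frac{4097}{4060 + \frac{6 i \sqrt{13}}{13}}$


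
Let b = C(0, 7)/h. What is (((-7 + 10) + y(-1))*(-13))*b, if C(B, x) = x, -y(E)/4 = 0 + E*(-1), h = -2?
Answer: -91/2 ≈ -45.500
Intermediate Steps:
y(E) = 4*E (y(E) = -4*(0 + E*(-1)) = -4*(0 - E) = -(-4)*E = 4*E)
b = -7/2 (b = 7/(-2) = 7*(-1/2) = -7/2 ≈ -3.5000)
(((-7 + 10) + y(-1))*(-13))*b = (((-7 + 10) + 4*(-1))*(-13))*(-7/2) = ((3 - 4)*(-13))*(-7/2) = -1*(-13)*(-7/2) = 13*(-7/2) = -91/2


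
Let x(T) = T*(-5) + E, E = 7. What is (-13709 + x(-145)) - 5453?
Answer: -18430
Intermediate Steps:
x(T) = 7 - 5*T (x(T) = T*(-5) + 7 = -5*T + 7 = 7 - 5*T)
(-13709 + x(-145)) - 5453 = (-13709 + (7 - 5*(-145))) - 5453 = (-13709 + (7 + 725)) - 5453 = (-13709 + 732) - 5453 = -12977 - 5453 = -18430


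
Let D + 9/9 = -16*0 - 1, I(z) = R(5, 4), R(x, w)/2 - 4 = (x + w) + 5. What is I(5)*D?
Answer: -72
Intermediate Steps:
R(x, w) = 18 + 2*w + 2*x (R(x, w) = 8 + 2*((x + w) + 5) = 8 + 2*((w + x) + 5) = 8 + 2*(5 + w + x) = 8 + (10 + 2*w + 2*x) = 18 + 2*w + 2*x)
I(z) = 36 (I(z) = 18 + 2*4 + 2*5 = 18 + 8 + 10 = 36)
D = -2 (D = -1 + (-16*0 - 1) = -1 + (0 - 1) = -1 - 1 = -2)
I(5)*D = 36*(-2) = -72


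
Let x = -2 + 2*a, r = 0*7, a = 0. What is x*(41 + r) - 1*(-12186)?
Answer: 12104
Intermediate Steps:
r = 0
x = -2 (x = -2 + 2*0 = -2 + 0 = -2)
x*(41 + r) - 1*(-12186) = -2*(41 + 0) - 1*(-12186) = -2*41 + 12186 = -82 + 12186 = 12104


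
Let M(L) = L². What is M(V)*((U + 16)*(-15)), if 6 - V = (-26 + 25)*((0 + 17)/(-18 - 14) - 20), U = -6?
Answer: -16216875/512 ≈ -31674.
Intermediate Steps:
V = -465/32 (V = 6 - (-26 + 25)*((0 + 17)/(-18 - 14) - 20) = 6 - (-1)*(17/(-32) - 20) = 6 - (-1)*(17*(-1/32) - 20) = 6 - (-1)*(-17/32 - 20) = 6 - (-1)*(-657)/32 = 6 - 1*657/32 = 6 - 657/32 = -465/32 ≈ -14.531)
M(V)*((U + 16)*(-15)) = (-465/32)²*((-6 + 16)*(-15)) = 216225*(10*(-15))/1024 = (216225/1024)*(-150) = -16216875/512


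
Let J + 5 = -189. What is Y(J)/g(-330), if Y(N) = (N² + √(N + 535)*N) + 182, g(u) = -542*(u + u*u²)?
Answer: 573/295121710 - 97*√341/9739016430 ≈ 1.7576e-6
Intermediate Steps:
J = -194 (J = -5 - 189 = -194)
g(u) = -542*u - 542*u³ (g(u) = -542*(u + u³) = -542*u - 542*u³)
Y(N) = 182 + N² + N*√(535 + N) (Y(N) = (N² + √(535 + N)*N) + 182 = (N² + N*√(535 + N)) + 182 = 182 + N² + N*√(535 + N))
Y(J)/g(-330) = (182 + (-194)² - 194*√(535 - 194))/((-542*(-330)*(1 + (-330)²))) = (182 + 37636 - 194*√341)/((-542*(-330)*(1 + 108900))) = (37818 - 194*√341)/((-542*(-330)*108901)) = (37818 - 194*√341)/19478032860 = (37818 - 194*√341)*(1/19478032860) = 573/295121710 - 97*√341/9739016430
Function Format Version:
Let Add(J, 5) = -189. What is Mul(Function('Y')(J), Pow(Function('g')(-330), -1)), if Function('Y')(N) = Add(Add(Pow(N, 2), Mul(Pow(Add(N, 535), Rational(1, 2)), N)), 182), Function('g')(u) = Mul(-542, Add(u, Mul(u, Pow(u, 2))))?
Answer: Add(Rational(573, 295121710), Mul(Rational(-97, 9739016430), Pow(341, Rational(1, 2)))) ≈ 1.7576e-6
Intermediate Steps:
J = -194 (J = Add(-5, -189) = -194)
Function('g')(u) = Add(Mul(-542, u), Mul(-542, Pow(u, 3))) (Function('g')(u) = Mul(-542, Add(u, Pow(u, 3))) = Add(Mul(-542, u), Mul(-542, Pow(u, 3))))
Function('Y')(N) = Add(182, Pow(N, 2), Mul(N, Pow(Add(535, N), Rational(1, 2)))) (Function('Y')(N) = Add(Add(Pow(N, 2), Mul(Pow(Add(535, N), Rational(1, 2)), N)), 182) = Add(Add(Pow(N, 2), Mul(N, Pow(Add(535, N), Rational(1, 2)))), 182) = Add(182, Pow(N, 2), Mul(N, Pow(Add(535, N), Rational(1, 2)))))
Mul(Function('Y')(J), Pow(Function('g')(-330), -1)) = Mul(Add(182, Pow(-194, 2), Mul(-194, Pow(Add(535, -194), Rational(1, 2)))), Pow(Mul(-542, -330, Add(1, Pow(-330, 2))), -1)) = Mul(Add(182, 37636, Mul(-194, Pow(341, Rational(1, 2)))), Pow(Mul(-542, -330, Add(1, 108900)), -1)) = Mul(Add(37818, Mul(-194, Pow(341, Rational(1, 2)))), Pow(Mul(-542, -330, 108901), -1)) = Mul(Add(37818, Mul(-194, Pow(341, Rational(1, 2)))), Pow(19478032860, -1)) = Mul(Add(37818, Mul(-194, Pow(341, Rational(1, 2)))), Rational(1, 19478032860)) = Add(Rational(573, 295121710), Mul(Rational(-97, 9739016430), Pow(341, Rational(1, 2))))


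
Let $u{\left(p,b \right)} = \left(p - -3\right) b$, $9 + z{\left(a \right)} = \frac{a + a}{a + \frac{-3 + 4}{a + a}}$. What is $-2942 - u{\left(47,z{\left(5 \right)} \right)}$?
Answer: $- \frac{132092}{51} \approx -2590.0$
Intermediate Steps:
$z{\left(a \right)} = -9 + \frac{2 a}{a + \frac{1}{2 a}}$ ($z{\left(a \right)} = -9 + \frac{a + a}{a + \frac{-3 + 4}{a + a}} = -9 + \frac{2 a}{a + 1 \frac{1}{2 a}} = -9 + \frac{2 a}{a + \frac{1}{2 a}}$)
$u{\left(p,b \right)} = b \left(3 + p\right)$ ($u{\left(p,b \right)} = \left(p + 3\right) b = \left(3 + p\right) b = b \left(3 + p\right)$)
$-2942 - u{\left(47,z{\left(5 \right)} \right)} = -2942 - \frac{-9 - 14 \cdot 5^{2}}{1 + 2 \cdot 5^{2}} \left(3 + 47\right) = -2942 - \frac{-9 - 350}{1 + 2 \cdot 25} \cdot 50 = -2942 - \frac{-9 - 350}{1 + 50} \cdot 50 = -2942 - \frac{1}{51} \left(-359\right) 50 = -2942 - \left(- \frac{359}{51}\right) 50 = -2942 - - \frac{17950}{51} = -2942 + \frac{17950}{51} = - \frac{132092}{51}$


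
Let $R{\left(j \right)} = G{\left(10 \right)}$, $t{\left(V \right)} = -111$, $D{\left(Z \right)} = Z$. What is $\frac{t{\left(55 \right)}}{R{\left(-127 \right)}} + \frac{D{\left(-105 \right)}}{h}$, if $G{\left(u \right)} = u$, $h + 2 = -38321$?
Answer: $- \frac{4252803}{383230} \approx -11.097$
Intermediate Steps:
$h = -38323$ ($h = -2 - 38321 = -38323$)
$R{\left(j \right)} = 10$
$\frac{t{\left(55 \right)}}{R{\left(-127 \right)}} + \frac{D{\left(-105 \right)}}{h} = - \frac{111}{10} - \frac{105}{-38323} = \left(-111\right) \frac{1}{10} - - \frac{105}{38323} = - \frac{111}{10} + \frac{105}{38323} = - \frac{4252803}{383230}$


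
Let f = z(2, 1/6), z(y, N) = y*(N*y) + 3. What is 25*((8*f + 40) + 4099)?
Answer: 312625/3 ≈ 1.0421e+5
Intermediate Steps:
z(y, N) = 3 + N*y² (z(y, N) = N*y² + 3 = 3 + N*y²)
f = 11/3 (f = 3 + 2²/6 = 3 + (⅙)*4 = 3 + ⅔ = 11/3 ≈ 3.6667)
25*((8*f + 40) + 4099) = 25*((8*(11/3) + 40) + 4099) = 25*((88/3 + 40) + 4099) = 25*(208/3 + 4099) = 25*(12505/3) = 312625/3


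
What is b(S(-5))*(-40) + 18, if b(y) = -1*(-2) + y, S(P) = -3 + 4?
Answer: -102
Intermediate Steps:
S(P) = 1
b(y) = 2 + y
b(S(-5))*(-40) + 18 = (2 + 1)*(-40) + 18 = 3*(-40) + 18 = -120 + 18 = -102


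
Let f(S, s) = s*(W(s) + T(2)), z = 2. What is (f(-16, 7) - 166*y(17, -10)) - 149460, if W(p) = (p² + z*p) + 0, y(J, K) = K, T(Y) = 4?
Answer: -147331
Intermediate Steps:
W(p) = p² + 2*p (W(p) = (p² + 2*p) + 0 = p² + 2*p)
f(S, s) = s*(4 + s*(2 + s)) (f(S, s) = s*(s*(2 + s) + 4) = s*(4 + s*(2 + s)))
(f(-16, 7) - 166*y(17, -10)) - 149460 = (7*(4 + 7*(2 + 7)) - 166*(-10)) - 149460 = (7*(4 + 7*9) + 1660) - 149460 = (7*(4 + 63) + 1660) - 149460 = (7*67 + 1660) - 149460 = (469 + 1660) - 149460 = 2129 - 149460 = -147331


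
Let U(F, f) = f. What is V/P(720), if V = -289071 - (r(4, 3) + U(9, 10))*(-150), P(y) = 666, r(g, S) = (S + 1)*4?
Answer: -95057/222 ≈ -428.18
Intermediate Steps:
r(g, S) = 4 + 4*S (r(g, S) = (1 + S)*4 = 4 + 4*S)
V = -285171 (V = -289071 - ((4 + 4*3) + 10)*(-150) = -289071 - ((4 + 12) + 10)*(-150) = -289071 - (16 + 10)*(-150) = -289071 - 26*(-150) = -289071 - 1*(-3900) = -289071 + 3900 = -285171)
V/P(720) = -285171/666 = -285171*1/666 = -95057/222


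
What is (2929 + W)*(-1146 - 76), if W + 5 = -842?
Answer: -2544204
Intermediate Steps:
W = -847 (W = -5 - 842 = -847)
(2929 + W)*(-1146 - 76) = (2929 - 847)*(-1146 - 76) = 2082*(-1222) = -2544204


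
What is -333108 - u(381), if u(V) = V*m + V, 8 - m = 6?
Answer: -334251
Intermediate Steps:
m = 2 (m = 8 - 1*6 = 8 - 6 = 2)
u(V) = 3*V (u(V) = V*2 + V = 2*V + V = 3*V)
-333108 - u(381) = -333108 - 3*381 = -333108 - 1*1143 = -333108 - 1143 = -334251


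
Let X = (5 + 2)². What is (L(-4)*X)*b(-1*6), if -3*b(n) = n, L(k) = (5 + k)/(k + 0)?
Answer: -49/2 ≈ -24.500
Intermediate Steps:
L(k) = (5 + k)/k
X = 49 (X = 7² = 49)
b(n) = -n/3
(L(-4)*X)*b(-1*6) = (((5 - 4)/(-4))*49)*(-(-1)*6/3) = (-¼*1*49)*(-⅓*(-6)) = -¼*49*2 = -49/4*2 = -49/2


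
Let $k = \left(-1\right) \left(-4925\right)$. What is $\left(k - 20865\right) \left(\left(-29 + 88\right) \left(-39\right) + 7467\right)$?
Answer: $-82346040$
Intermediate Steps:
$k = 4925$
$\left(k - 20865\right) \left(\left(-29 + 88\right) \left(-39\right) + 7467\right) = \left(4925 - 20865\right) \left(\left(-29 + 88\right) \left(-39\right) + 7467\right) = - 15940 \left(59 \left(-39\right) + 7467\right) = - 15940 \left(-2301 + 7467\right) = \left(-15940\right) 5166 = -82346040$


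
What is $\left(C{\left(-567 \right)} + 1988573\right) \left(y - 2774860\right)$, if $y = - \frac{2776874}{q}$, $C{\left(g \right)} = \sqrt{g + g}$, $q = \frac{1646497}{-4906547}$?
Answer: $\frac{18008644612517825034}{1646497} + \frac{81504577157922 i \sqrt{14}}{1646497} \approx 1.0938 \cdot 10^{13} + 1.8522 \cdot 10^{8} i$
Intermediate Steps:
$q = - \frac{1646497}{4906547}$ ($q = 1646497 \left(- \frac{1}{4906547}\right) = - \frac{1646497}{4906547} \approx -0.33557$)
$C{\left(g \right)} = \sqrt{2} \sqrt{g}$ ($C{\left(g \right)} = \sqrt{2 g} = \sqrt{2} \sqrt{g}$)
$y = \frac{13624862794078}{1646497}$ ($y = - \frac{2776874}{- \frac{1646497}{4906547}} = \left(-2776874\right) \left(- \frac{4906547}{1646497}\right) = \frac{13624862794078}{1646497} \approx 8.2751 \cdot 10^{6}$)
$\left(C{\left(-567 \right)} + 1988573\right) \left(y - 2774860\right) = \left(\sqrt{2} \sqrt{-567} + 1988573\right) \left(\frac{13624862794078}{1646497} - 2774860\right) = \left(\sqrt{2} \cdot 9 i \sqrt{7} + 1988573\right) \frac{9056064128658}{1646497} = \left(9 i \sqrt{14} + 1988573\right) \frac{9056064128658}{1646497} = \left(1988573 + 9 i \sqrt{14}\right) \frac{9056064128658}{1646497} = \frac{18008644612517825034}{1646497} + \frac{81504577157922 i \sqrt{14}}{1646497}$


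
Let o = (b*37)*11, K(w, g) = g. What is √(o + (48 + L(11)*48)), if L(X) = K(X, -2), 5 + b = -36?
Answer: I*√16735 ≈ 129.36*I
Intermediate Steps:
b = -41 (b = -5 - 36 = -41)
L(X) = -2
o = -16687 (o = -41*37*11 = -1517*11 = -16687)
√(o + (48 + L(11)*48)) = √(-16687 + (48 - 2*48)) = √(-16687 + (48 - 96)) = √(-16687 - 48) = √(-16735) = I*√16735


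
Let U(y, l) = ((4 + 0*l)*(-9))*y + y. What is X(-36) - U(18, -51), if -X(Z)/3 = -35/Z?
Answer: 7525/12 ≈ 627.08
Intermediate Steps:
X(Z) = 105/Z (X(Z) = -(-105)/Z = 105/Z)
U(y, l) = -35*y (U(y, l) = ((4 + 0)*(-9))*y + y = (4*(-9))*y + y = -36*y + y = -35*y)
X(-36) - U(18, -51) = 105/(-36) - (-35)*18 = 105*(-1/36) - 1*(-630) = -35/12 + 630 = 7525/12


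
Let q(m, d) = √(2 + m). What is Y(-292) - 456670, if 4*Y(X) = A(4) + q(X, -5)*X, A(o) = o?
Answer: -456669 - 73*I*√290 ≈ -4.5667e+5 - 1243.1*I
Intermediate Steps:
Y(X) = 1 + X*√(2 + X)/4 (Y(X) = (4 + √(2 + X)*X)/4 = (4 + X*√(2 + X))/4 = 1 + X*√(2 + X)/4)
Y(-292) - 456670 = (1 + (¼)*(-292)*√(2 - 292)) - 456670 = (1 + (¼)*(-292)*√(-290)) - 456670 = (1 + (¼)*(-292)*(I*√290)) - 456670 = (1 - 73*I*√290) - 456670 = -456669 - 73*I*√290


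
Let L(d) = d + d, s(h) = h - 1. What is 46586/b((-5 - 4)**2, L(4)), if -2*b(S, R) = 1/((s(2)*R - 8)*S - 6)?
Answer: 559032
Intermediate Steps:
s(h) = -1 + h
L(d) = 2*d
b(S, R) = -1/(2*(-6 + S*(-8 + R))) (b(S, R) = -1/(2*(((-1 + 2)*R - 8)*S - 6)) = -1/(2*((1*R - 8)*S - 6)) = -1/(2*((R - 8)*S - 6)) = -1/(2*((-8 + R)*S - 6)) = -1/(2*(S*(-8 + R) - 6)) = -1/(2*(-6 + S*(-8 + R))))
46586/b((-5 - 4)**2, L(4)) = 46586/((1/(2*(6 + 8*(-5 - 4)**2 - 2*4*(-5 - 4)**2)))) = 46586/((1/(2*(6 + 8*(-9)**2 - 1*8*(-9)**2)))) = 46586/((1/(2*(6 + 8*81 - 1*8*81)))) = 46586/((1/(2*(6 + 648 - 648)))) = 46586/(((1/2)/6)) = 46586/(((1/2)*(1/6))) = 46586/(1/12) = 46586*12 = 559032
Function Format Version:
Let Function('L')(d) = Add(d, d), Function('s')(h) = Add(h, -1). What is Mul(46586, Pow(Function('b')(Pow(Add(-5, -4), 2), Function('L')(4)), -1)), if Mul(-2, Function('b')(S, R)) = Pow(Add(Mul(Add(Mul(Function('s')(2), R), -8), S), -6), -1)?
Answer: 559032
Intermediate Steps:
Function('s')(h) = Add(-1, h)
Function('L')(d) = Mul(2, d)
Function('b')(S, R) = Mul(Rational(-1, 2), Pow(Add(-6, Mul(S, Add(-8, R))), -1)) (Function('b')(S, R) = Mul(Rational(-1, 2), Pow(Add(Mul(Add(Mul(Add(-1, 2), R), -8), S), -6), -1)) = Mul(Rational(-1, 2), Pow(Add(Mul(Add(Mul(1, R), -8), S), -6), -1)) = Mul(Rational(-1, 2), Pow(Add(Mul(Add(R, -8), S), -6), -1)) = Mul(Rational(-1, 2), Pow(Add(Mul(Add(-8, R), S), -6), -1)) = Mul(Rational(-1, 2), Pow(Add(Mul(S, Add(-8, R)), -6), -1)) = Mul(Rational(-1, 2), Pow(Add(-6, Mul(S, Add(-8, R))), -1)))
Mul(46586, Pow(Function('b')(Pow(Add(-5, -4), 2), Function('L')(4)), -1)) = Mul(46586, Pow(Mul(Rational(1, 2), Pow(Add(6, Mul(8, Pow(Add(-5, -4), 2)), Mul(-1, Mul(2, 4), Pow(Add(-5, -4), 2))), -1)), -1)) = Mul(46586, Pow(Mul(Rational(1, 2), Pow(Add(6, Mul(8, Pow(-9, 2)), Mul(-1, 8, Pow(-9, 2))), -1)), -1)) = Mul(46586, Pow(Mul(Rational(1, 2), Pow(Add(6, Mul(8, 81), Mul(-1, 8, 81)), -1)), -1)) = Mul(46586, Pow(Mul(Rational(1, 2), Pow(Add(6, 648, -648), -1)), -1)) = Mul(46586, Pow(Mul(Rational(1, 2), Pow(6, -1)), -1)) = Mul(46586, Pow(Mul(Rational(1, 2), Rational(1, 6)), -1)) = Mul(46586, Pow(Rational(1, 12), -1)) = Mul(46586, 12) = 559032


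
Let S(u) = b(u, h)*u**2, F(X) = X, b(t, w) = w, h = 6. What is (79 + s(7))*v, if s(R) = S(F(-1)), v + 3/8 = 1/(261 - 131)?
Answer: -3247/104 ≈ -31.221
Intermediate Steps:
v = -191/520 (v = -3/8 + 1/(261 - 131) = -3/8 + 1/130 = -191/520 ≈ -0.36731)
S(u) = 6*u**2
s(R) = 6 (s(R) = 6*(-1)**2 = 6*1 = 6)
(79 + s(7))*v = (79 + 6)*(-191/520) = 85*(-191/520) = -3247/104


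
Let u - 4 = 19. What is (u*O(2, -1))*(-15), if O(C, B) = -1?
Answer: 345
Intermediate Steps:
u = 23 (u = 4 + 19 = 23)
(u*O(2, -1))*(-15) = (23*(-1))*(-15) = -23*(-15) = 345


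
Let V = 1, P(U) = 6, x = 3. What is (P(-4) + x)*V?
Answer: 9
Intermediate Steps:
(P(-4) + x)*V = (6 + 3)*1 = 9*1 = 9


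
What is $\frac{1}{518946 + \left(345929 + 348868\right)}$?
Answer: $\frac{1}{1213743} \approx 8.239 \cdot 10^{-7}$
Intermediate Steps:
$\frac{1}{518946 + \left(345929 + 348868\right)} = \frac{1}{518946 + 694797} = \frac{1}{1213743}$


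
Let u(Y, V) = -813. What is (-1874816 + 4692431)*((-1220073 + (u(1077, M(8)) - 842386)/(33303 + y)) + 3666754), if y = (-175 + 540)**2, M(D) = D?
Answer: 1148009197520449935/166528 ≈ 6.8938e+12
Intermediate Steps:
y = 133225 (y = 365**2 = 133225)
(-1874816 + 4692431)*((-1220073 + (u(1077, M(8)) - 842386)/(33303 + y)) + 3666754) = (-1874816 + 4692431)*((-1220073 + (-813 - 842386)/(33303 + 133225)) + 3666754) = 2817615*((-1220073 - 843199/166528) + 3666754) = 2817615*(-203177159743/166528 + 3666754) = 2817615*(407440050369/166528) = 1148009197520449935/166528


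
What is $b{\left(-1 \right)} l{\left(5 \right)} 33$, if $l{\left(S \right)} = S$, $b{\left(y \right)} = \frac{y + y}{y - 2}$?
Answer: $110$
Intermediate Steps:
$b{\left(y \right)} = \frac{2 y}{-2 + y}$
$b{\left(-1 \right)} l{\left(5 \right)} 33 = 2 \left(-1\right) \frac{1}{-2 - 1} \cdot 5 \cdot 33 = 2 \left(-1\right) \frac{1}{-3} \cdot 5 \cdot 33 = 2 \left(-1\right) \left(- \frac{1}{3}\right) 5 \cdot 33 = \frac{2}{3} \cdot 5 \cdot 33 = \frac{10}{3} \cdot 33 = 110$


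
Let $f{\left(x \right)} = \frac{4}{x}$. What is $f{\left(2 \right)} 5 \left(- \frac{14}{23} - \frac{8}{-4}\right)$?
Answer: $\frac{320}{23} \approx 13.913$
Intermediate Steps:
$f{\left(2 \right)} 5 \left(- \frac{14}{23} - \frac{8}{-4}\right) = \frac{4}{2} \cdot 5 \left(- \frac{14}{23} - \frac{8}{-4}\right) = 4 \cdot \frac{1}{2} \cdot 5 \left(\left(-14\right) \frac{1}{23} - -2\right) = 2 \cdot 5 \left(- \frac{14}{23} + 2\right) = 10 \cdot \frac{32}{23} = \frac{320}{23}$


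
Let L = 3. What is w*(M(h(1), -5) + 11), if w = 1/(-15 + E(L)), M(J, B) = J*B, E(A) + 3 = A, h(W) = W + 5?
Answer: 19/15 ≈ 1.2667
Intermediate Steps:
h(W) = 5 + W
E(A) = -3 + A
M(J, B) = B*J
w = -1/15 (w = 1/(-15 + (-3 + 3)) = 1/(-15 + 0) = 1/(-15) = -1/15 ≈ -0.066667)
w*(M(h(1), -5) + 11) = -(-5*(5 + 1) + 11)/15 = -(-5*6 + 11)/15 = -(-30 + 11)/15 = -1/15*(-19) = 19/15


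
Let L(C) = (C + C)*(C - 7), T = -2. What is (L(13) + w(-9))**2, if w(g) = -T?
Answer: 24964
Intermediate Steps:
w(g) = 2 (w(g) = -1*(-2) = 2)
L(C) = 2*C*(-7 + C) (L(C) = (2*C)*(-7 + C) = 2*C*(-7 + C))
(L(13) + w(-9))**2 = (2*13*(-7 + 13) + 2)**2 = (2*13*6 + 2)**2 = (156 + 2)**2 = 158**2 = 24964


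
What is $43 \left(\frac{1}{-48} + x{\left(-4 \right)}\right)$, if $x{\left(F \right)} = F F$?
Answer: $\frac{32981}{48} \approx 687.1$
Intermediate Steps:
$x{\left(F \right)} = F^{2}$
$43 \left(\frac{1}{-48} + x{\left(-4 \right)}\right) = 43 \left(\frac{1}{-48} + \left(-4\right)^{2}\right) = 43 \left(- \frac{1}{48} + 16\right) = 43 \cdot \frac{767}{48} = \frac{32981}{48}$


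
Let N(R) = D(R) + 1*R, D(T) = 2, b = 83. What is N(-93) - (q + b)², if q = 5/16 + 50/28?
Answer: -91981465/12544 ≈ -7332.7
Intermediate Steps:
q = 235/112 (q = 5*(1/16) + 50*(1/28) = 5/16 + 25/14 = 235/112 ≈ 2.0982)
N(R) = 2 + R (N(R) = 2 + 1*R = 2 + R)
N(-93) - (q + b)² = (2 - 93) - (235/112 + 83)² = -91 - (9531/112)² = -91 - 1*90839961/12544 = -91 - 90839961/12544 = -91981465/12544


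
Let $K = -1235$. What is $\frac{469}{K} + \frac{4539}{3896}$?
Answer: $\frac{3778441}{4811560} \approx 0.78528$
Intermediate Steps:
$\frac{469}{K} + \frac{4539}{3896} = \frac{469}{-1235} + \frac{4539}{3896} = 469 \left(- \frac{1}{1235}\right) + 4539 \cdot \frac{1}{3896} = - \frac{469}{1235} + \frac{4539}{3896} = \frac{3778441}{4811560}$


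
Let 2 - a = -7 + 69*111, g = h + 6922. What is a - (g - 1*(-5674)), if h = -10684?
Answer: -9562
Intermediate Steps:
g = -3762 (g = -10684 + 6922 = -3762)
a = -7650 (a = 2 - (-7 + 69*111) = 2 - (-7 + 7659) = 2 - 1*7652 = 2 - 7652 = -7650)
a - (g - 1*(-5674)) = -7650 - (-3762 - 1*(-5674)) = -7650 - (-3762 + 5674) = -7650 - 1*1912 = -7650 - 1912 = -9562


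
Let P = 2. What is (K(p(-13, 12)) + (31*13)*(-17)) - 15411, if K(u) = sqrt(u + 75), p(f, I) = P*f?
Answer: -22255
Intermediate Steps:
p(f, I) = 2*f
K(u) = sqrt(75 + u)
(K(p(-13, 12)) + (31*13)*(-17)) - 15411 = (sqrt(75 + 2*(-13)) + (31*13)*(-17)) - 15411 = (sqrt(75 - 26) + 403*(-17)) - 15411 = (sqrt(49) - 6851) - 15411 = (7 - 6851) - 15411 = -6844 - 15411 = -22255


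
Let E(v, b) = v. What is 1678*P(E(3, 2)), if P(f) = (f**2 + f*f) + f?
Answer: 35238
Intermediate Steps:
P(f) = f + 2*f**2 (P(f) = (f**2 + f**2) + f = 2*f**2 + f = f + 2*f**2)
1678*P(E(3, 2)) = 1678*(3*(1 + 2*3)) = 1678*(3*(1 + 6)) = 1678*(3*7) = 1678*21 = 35238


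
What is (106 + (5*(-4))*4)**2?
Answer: 676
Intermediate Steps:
(106 + (5*(-4))*4)**2 = (106 - 20*4)**2 = (106 - 80)**2 = 26**2 = 676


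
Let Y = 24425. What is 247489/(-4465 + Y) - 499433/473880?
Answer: 60972389/5374230 ≈ 11.345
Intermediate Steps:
247489/(-4465 + Y) - 499433/473880 = 247489/(-4465 + 24425) - 499433/473880 = 247489/19960 - 499433*1/473880 = 247489*(1/19960) - 45403/43080 = 247489/19960 - 45403/43080 = 60972389/5374230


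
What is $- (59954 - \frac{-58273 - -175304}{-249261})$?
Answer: $- \frac{14944311025}{249261} \approx -59955.0$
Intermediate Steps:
$- (59954 - \frac{-58273 - -175304}{-249261}) = - (59954 - \left(-58273 + 175304\right) \left(- \frac{1}{249261}\right)) = - (59954 - 117031 \left(- \frac{1}{249261}\right)) = - (59954 - - \frac{117031}{249261}) = - (59954 + \frac{117031}{249261}) = \left(-1\right) \frac{14944311025}{249261} = - \frac{14944311025}{249261}$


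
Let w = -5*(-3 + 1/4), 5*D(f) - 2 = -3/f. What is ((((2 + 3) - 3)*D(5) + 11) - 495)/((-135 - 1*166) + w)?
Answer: 48344/28725 ≈ 1.6830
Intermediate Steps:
D(f) = ⅖ - 3/(5*f) (D(f) = ⅖ + (-3/f)/5 = ⅖ - 3/(5*f))
w = 55/4 (w = -5*(-3 + ¼) = -5*(-11/4) = 55/4 ≈ 13.750)
((((2 + 3) - 3)*D(5) + 11) - 495)/((-135 - 1*166) + w) = ((((2 + 3) - 3)*((⅕)*(-3 + 2*5)/5) + 11) - 495)/((-135 - 1*166) + 55/4) = (((5 - 3)*((⅕)*(⅕)*(-3 + 10)) + 11) - 495)/((-135 - 166) + 55/4) = ((2*((⅕)*(⅕)*7) + 11) - 495)/(-301 + 55/4) = ((2*(7/25) + 11) - 495)/(-1149/4) = ((14/25 + 11) - 495)*(-4/1149) = (289/25 - 495)*(-4/1149) = -12086/25*(-4/1149) = 48344/28725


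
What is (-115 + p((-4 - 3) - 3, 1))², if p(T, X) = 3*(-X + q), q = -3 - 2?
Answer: 17689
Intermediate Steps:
q = -5
p(T, X) = -15 - 3*X (p(T, X) = 3*(-X - 5) = 3*(-5 - X) = -15 - 3*X)
(-115 + p((-4 - 3) - 3, 1))² = (-115 + (-15 - 3*1))² = (-115 + (-15 - 3))² = (-115 - 18)² = (-133)² = 17689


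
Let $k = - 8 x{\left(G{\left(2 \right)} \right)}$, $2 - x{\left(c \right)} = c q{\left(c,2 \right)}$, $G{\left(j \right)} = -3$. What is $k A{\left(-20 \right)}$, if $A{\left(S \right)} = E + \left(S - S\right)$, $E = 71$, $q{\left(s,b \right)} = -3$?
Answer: $3976$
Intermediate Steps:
$x{\left(c \right)} = 2 + 3 c$ ($x{\left(c \right)} = 2 - c \left(-3\right) = 2 - - 3 c = 2 + 3 c$)
$A{\left(S \right)} = 71$ ($A{\left(S \right)} = 71 + \left(S - S\right) = 71 + 0 = 71$)
$k = 56$ ($k = - 8 \left(2 + 3 \left(-3\right)\right) = - 8 \left(2 - 9\right) = \left(-8\right) \left(-7\right) = 56$)
$k A{\left(-20 \right)} = 56 \cdot 71 = 3976$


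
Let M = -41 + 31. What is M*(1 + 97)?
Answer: -980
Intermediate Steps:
M = -10
M*(1 + 97) = -10*(1 + 97) = -10*98 = -980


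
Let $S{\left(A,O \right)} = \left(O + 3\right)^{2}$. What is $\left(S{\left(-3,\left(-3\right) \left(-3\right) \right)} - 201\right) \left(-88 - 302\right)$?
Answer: $22230$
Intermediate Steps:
$S{\left(A,O \right)} = \left(3 + O\right)^{2}$
$\left(S{\left(-3,\left(-3\right) \left(-3\right) \right)} - 201\right) \left(-88 - 302\right) = \left(\left(3 - -9\right)^{2} - 201\right) \left(-88 - 302\right) = \left(\left(3 + 9\right)^{2} - 201\right) \left(-390\right) = \left(12^{2} - 201\right) \left(-390\right) = \left(144 - 201\right) \left(-390\right) = \left(-57\right) \left(-390\right) = 22230$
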